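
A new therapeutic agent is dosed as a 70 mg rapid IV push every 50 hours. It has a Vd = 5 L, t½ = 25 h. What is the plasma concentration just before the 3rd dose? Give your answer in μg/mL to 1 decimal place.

f = (1/2)^(τ/t½) = (1/2)^(50/25) ≈ 0.2500.
C₀ = D/Vd = 70/5 ≈ 14.000 μg/mL.
Before the 3rd dose, 2 doses have been given. Superposition: Cmin = C₀·(f + f²).
≈ 14.000 × (0.2500 + 0.0625) ≈ 14.000 × 0.3125 ≈ 4.375 μg/mL.

4.4 μg/mL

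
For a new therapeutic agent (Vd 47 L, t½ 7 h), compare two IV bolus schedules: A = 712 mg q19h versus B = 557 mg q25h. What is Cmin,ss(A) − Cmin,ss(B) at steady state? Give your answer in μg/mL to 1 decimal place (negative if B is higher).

1.6 μg/mL

Regimen A: f = (1/2)^(19/7) ≈ 0.1524; Cmin,ss = (712/47)·f/(1−f) ≈ 2.724 μg/mL.
Regimen B: f = (1/2)^(25/7) ≈ 0.0841; Cmin,ss = (557/47)·f/(1−f) ≈ 1.088 μg/mL.
Difference ≈ 2.724 − 1.088 ≈ 1.636 μg/mL.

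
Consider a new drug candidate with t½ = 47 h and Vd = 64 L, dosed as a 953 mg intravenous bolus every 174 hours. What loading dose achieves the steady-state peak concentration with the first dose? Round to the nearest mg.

f = (1/2)^(174/47) ≈ 0.076833; accumulation ratio R = 1/(1−f) ≈ 1.08323.
Loading dose to hit Cmax,ss on first dose: D_load = D_maint·R ≈ 953 × 1.08323 ≈ 1032.32 mg.

1032 mg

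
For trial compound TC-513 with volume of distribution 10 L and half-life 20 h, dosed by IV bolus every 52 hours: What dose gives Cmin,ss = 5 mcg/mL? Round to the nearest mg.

τ/t½ = 52/20 ≈ 2.6, so f = (1/2)^(52/20) ≈ 0.164938.
Cmin,ss = (D/Vd)·f/(1−f), so D = Cmin,ss·Vd·(1−f)/f.
D = 5 × 10 × (1−f)/f ≈ 5 × 10 × 5.06288 ≈ 253.14 mg.

253 mg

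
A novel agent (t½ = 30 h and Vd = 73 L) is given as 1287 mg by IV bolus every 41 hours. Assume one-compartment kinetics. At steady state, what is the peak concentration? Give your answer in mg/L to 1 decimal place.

τ/t½ = 41/30 ≈ 1.3667, so fraction remaining f = (1/2)^(41/30) ≈ 0.3878.
Accumulation ratio R = 1/(1 − f) ≈ 1/0.6122 ≈ 1.6335.
Each bolus raises the concentration by D/Vd = 1287/73 ≈ 17.630 mg/L.
Steady-state peak Cmax,ss = C₀·R ≈ 17.630 × 1.6335 ≈ 28.799 mg/L.

28.8 mg/L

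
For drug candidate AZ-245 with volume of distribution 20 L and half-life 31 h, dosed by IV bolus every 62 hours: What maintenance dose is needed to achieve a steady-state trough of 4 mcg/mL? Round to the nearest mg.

τ/t½ = 62/31 ≈ 2, so f = (1/2)^(62/31) ≈ 0.250000.
Cmin,ss = (D/Vd)·f/(1−f), so D = Cmin,ss·Vd·(1−f)/f.
D = 4 × 20 × (1−f)/f ≈ 4 × 20 × 3.00000 ≈ 240.00 mg.

240 mg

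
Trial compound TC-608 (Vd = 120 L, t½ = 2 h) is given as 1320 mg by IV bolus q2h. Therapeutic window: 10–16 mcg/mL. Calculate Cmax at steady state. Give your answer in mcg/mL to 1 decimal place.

22.0 mcg/mL

The dosing interval is 1 half-life, so f = 2^(−1) = 0.5.
Accumulation ratio R = 1/(1 − f) = 1/0.5 = 2/1.
Single-dose peak C₀ = D/Vd = 1320/120 = 11 mcg/mL.
Steady-state peak Cmax,ss = C₀·R = 11 × 2/1 ≈ 22.000 mcg/mL.
Peak 22.0 mcg/mL vs MTC 16 mcg/mL: exceeds toxic threshold.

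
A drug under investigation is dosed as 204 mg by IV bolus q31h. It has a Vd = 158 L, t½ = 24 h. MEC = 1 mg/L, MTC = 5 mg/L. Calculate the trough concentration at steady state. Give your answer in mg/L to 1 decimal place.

Over one 31-h interval, 31/24 ≈ 1.2917 half-lives elapse, leaving f ≈ 0.4085 of each dose.
Single-dose peak C₀ = D/Vd = 204/158 ≈ 1.291 mg/L.
Steady-state trough Cmin,ss = C₀·f/(1−f) ≈ 1.291 × 0.4085/0.5915 ≈ 0.892 mg/L.
Trough 0.9 mg/L vs MEC 1 mg/L: subtherapeutic.

0.9 mg/L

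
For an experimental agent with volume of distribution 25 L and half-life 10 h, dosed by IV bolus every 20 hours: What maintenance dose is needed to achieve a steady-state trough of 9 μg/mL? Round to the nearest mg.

τ/t½ = 20/10 ≈ 2, so f = (1/2)^(20/10) ≈ 0.250000.
Cmin,ss = (D/Vd)·f/(1−f), so D = Cmin,ss·Vd·(1−f)/f.
D = 9 × 25 × (1−f)/f ≈ 9 × 25 × 3.00000 ≈ 675.00 mg.

675 mg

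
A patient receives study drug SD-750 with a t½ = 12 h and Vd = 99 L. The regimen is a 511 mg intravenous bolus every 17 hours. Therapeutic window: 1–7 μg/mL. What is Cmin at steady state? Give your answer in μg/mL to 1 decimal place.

3.1 μg/mL

Over one 17-h interval, 17/12 ≈ 1.4167 half-lives elapse, leaving f ≈ 0.3746 of each dose.
At steady state, accumulation factor R = 1/(1 − e^(−kτ)) ≈ 1.5990.
Each bolus raises the concentration by D/Vd = 511/99 ≈ 5.162 μg/mL.
Steady-state peak Cmax,ss = C₀·R ≈ 5.162 × 1.5990 ≈ 8.254 μg/mL.
Steady-state trough Cmin,ss = Cmax,ss·f ≈ 8.254 × 0.3746 ≈ 3.092 μg/mL.
Trough 3.1 μg/mL vs MEC 1 μg/mL: adequate.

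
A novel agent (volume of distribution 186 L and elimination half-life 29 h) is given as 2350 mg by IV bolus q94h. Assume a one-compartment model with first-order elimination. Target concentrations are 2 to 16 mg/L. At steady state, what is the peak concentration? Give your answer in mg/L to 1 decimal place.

14.1 mg/L

τ/t½ = 94/29 ≈ 3.2414, so fraction remaining f = (1/2)^(94/29) ≈ 0.1057.
At steady state, accumulation factor R = 1/(1 − e^(−kτ)) ≈ 1.1182.
Each bolus raises the concentration by D/Vd = 2350/186 ≈ 12.634 mg/L.
Steady-state peak Cmax,ss = C₀·R ≈ 12.634 × 1.1182 ≈ 14.127 mg/L.
Peak 14.1 mg/L vs MTC 16 mg/L: below toxic threshold.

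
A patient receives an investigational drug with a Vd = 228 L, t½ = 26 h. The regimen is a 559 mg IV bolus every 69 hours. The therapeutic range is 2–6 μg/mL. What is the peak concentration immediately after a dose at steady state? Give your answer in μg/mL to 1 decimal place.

2.9 μg/mL

τ/t½ = 69/26 ≈ 2.6538, so fraction remaining f = (1/2)^(69/26) ≈ 0.1589.
Accumulation ratio R = 1/(1 − f) ≈ 1/0.8411 ≈ 1.1889.
Single-dose peak C₀ = D/Vd = 559/228 ≈ 2.452 μg/mL.
Cmax,ss = C₀/(1 − f) ≈ 2.452/0.8411 ≈ 2.915 μg/mL.
Peak 2.9 μg/mL vs MTC 6 μg/mL: below toxic threshold.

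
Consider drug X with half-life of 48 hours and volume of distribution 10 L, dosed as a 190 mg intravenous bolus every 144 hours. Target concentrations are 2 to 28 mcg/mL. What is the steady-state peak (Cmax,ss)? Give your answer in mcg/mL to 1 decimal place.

21.7 mcg/mL

The dosing interval is 3 half-lives, so f = 2^(−3) = 0.125.
Accumulation ratio R = 1/(1 − f) = 1/0.875 = 8/7.
Single-dose peak C₀ = D/Vd = 190/10 = 19 mcg/mL.
Steady-state peak Cmax,ss = C₀·R = 19 × 8/7 ≈ 21.714 mcg/mL.
Peak 21.7 mcg/mL vs MTC 28 mcg/mL: below toxic threshold.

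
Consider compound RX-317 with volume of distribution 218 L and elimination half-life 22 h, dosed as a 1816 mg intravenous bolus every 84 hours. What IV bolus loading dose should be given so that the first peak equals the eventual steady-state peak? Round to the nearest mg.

f = (1/2)^(84/22) ≈ 0.070895; accumulation ratio R = 1/(1−f) ≈ 1.07630.
Loading dose to hit Cmax,ss on first dose: D_load = D_maint·R ≈ 1816 × 1.07630 ≈ 1954.56 mg.

1955 mg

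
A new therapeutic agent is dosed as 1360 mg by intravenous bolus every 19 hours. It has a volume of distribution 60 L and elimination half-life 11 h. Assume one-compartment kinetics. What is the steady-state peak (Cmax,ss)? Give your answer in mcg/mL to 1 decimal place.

τ/t½ = 19/11 ≈ 1.7273, so fraction remaining f = (1/2)^(19/11) ≈ 0.3020.
Accumulation ratio R = 1/(1 − f) ≈ 1/0.6980 ≈ 1.4327.
Single-dose peak C₀ = D/Vd = 1360/60 ≈ 22.667 mcg/mL.
Steady-state peak Cmax,ss = C₀·R ≈ 22.667 × 1.4327 ≈ 32.475 mcg/mL.

32.5 mcg/mL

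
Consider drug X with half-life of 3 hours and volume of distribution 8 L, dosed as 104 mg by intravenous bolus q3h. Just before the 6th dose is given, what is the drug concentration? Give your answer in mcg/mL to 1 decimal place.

f = (1/2)^(τ/t½) = (1/2)^(3/3) ≈ 0.5000.
C₀ = D/Vd = 104/8 ≈ 13.000 mcg/mL.
Before the 6th dose, 5 doses have been given. Superposition: Cmin = C₀·(f + f² + … + f^5).
≈ 13.000 × (0.5000 + 0.2500 + 0.1250 + 0.0625 + 0.0313) ≈ 13.000 × 0.9688 ≈ 12.594 mcg/mL.

12.6 mcg/mL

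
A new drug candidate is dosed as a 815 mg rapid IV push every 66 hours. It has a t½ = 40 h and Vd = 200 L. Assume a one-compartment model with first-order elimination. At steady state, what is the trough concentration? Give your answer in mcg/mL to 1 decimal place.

τ/t½ = 66/40 ≈ 1.65, so fraction remaining f = (1/2)^(66/40) ≈ 0.3186.
At steady state, accumulation factor R = 1/(1 − e^(−kτ)) ≈ 1.4676.
Single-dose peak C₀ = D/Vd = 815/200 ≈ 4.075 mcg/mL.
Cmax,ss = C₀/(1 − f) ≈ 4.075/0.6814 ≈ 5.980 mcg/mL.
Steady-state trough Cmin,ss = Cmax,ss·f ≈ 5.980 × 0.3186 ≈ 1.905 mcg/mL.

1.9 mcg/mL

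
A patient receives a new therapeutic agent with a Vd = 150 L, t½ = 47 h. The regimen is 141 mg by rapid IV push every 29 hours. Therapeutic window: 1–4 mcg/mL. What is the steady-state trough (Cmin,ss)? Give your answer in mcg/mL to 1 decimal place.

1.8 mcg/mL

τ/t½ = 29/47 ≈ 0.61702, so fraction remaining f = (1/2)^(29/47) ≈ 0.6520.
Accumulation ratio R = 1/(1 − f) ≈ 1/0.3480 ≈ 2.8736.
Each bolus raises the concentration by D/Vd = 141/150 ≈ 0.940 mcg/mL.
Cmax,ss = C₀/(1 − f) ≈ 0.940/0.3480 ≈ 2.701 mcg/mL.
One interval later, Cmin,ss = Cmax,ss·e^(−kτ) ≈ 2.701 × 0.6520 ≈ 1.761 mcg/mL.
Trough 1.8 mcg/mL vs MEC 1 mcg/mL: adequate.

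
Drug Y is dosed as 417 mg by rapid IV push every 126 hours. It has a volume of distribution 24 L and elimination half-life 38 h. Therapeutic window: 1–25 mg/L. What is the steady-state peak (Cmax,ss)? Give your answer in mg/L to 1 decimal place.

τ/t½ = 126/38 ≈ 3.3158, so fraction remaining f = (1/2)^(126/38) ≈ 0.1004.
Accumulation ratio R = 1/(1 − f) ≈ 1/0.8996 ≈ 1.1116.
Single-dose peak C₀ = D/Vd = 417/24 ≈ 17.375 mg/L.
Steady-state peak Cmax,ss = C₀·R ≈ 17.375 × 1.1116 ≈ 19.314 mg/L.
Peak 19.3 mg/L vs MTC 25 mg/L: below toxic threshold.

19.3 mg/L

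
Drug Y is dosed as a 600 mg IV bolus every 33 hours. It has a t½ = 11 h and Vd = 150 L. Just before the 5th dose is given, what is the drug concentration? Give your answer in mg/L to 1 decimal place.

0.6 mg/L

f = (1/2)^(τ/t½) = (1/2)^(33/11) ≈ 0.1250.
C₀ = D/Vd = 600/150 ≈ 4.000 mg/L.
Before the 5th dose, 4 doses have been given. Superposition: Cmin = C₀·(f + f² + … + f^4).
≈ 4.000 × (0.1250 + 0.0156 + 0.0020 + 0.0002) ≈ 4.000 × 0.1428 ≈ 0.571 mg/L.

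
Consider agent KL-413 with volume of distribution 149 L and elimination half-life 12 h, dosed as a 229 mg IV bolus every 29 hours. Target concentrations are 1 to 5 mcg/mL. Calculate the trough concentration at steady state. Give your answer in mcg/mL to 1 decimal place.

τ/t½ = 29/12 ≈ 2.4167, so fraction remaining f = (1/2)^(29/12) ≈ 0.1873.
Single-dose peak C₀ = D/Vd = 229/149 ≈ 1.537 mcg/mL.
Steady-state trough Cmin,ss = C₀·f/(1−f) ≈ 1.537 × 0.1873/0.8127 ≈ 0.354 mcg/mL.
Trough 0.4 mcg/mL vs MEC 1 mcg/mL: subtherapeutic.

0.4 mcg/mL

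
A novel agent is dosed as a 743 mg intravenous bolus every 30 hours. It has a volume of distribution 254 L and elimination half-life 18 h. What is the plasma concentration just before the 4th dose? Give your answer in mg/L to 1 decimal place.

f = (1/2)^(τ/t½) = (1/2)^(30/18) ≈ 0.3150.
C₀ = D/Vd = 743/254 ≈ 2.925 mg/L.
Before the 4th dose, 3 doses have been given. Superposition: Cmin = C₀·(f + f² + … + f^3).
≈ 2.925 × (0.3150 + 0.0992 + 0.0313) ≈ 2.925 × 0.4455 ≈ 1.303 mg/L.

1.3 mg/L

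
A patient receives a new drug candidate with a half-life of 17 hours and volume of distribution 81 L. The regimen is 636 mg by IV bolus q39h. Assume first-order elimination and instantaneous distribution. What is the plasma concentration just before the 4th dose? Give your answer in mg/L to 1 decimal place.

2.0 mg/L

f = (1/2)^(τ/t½) = (1/2)^(39/17) ≈ 0.2039.
C₀ = D/Vd = 636/81 ≈ 7.852 mg/L.
Before the 4th dose, 3 doses have been given. Superposition: Cmin = C₀·(f + f² + … + f^3).
≈ 7.852 × (0.2039 + 0.0416 + 0.0085) ≈ 7.852 × 0.2540 ≈ 1.994 mg/L.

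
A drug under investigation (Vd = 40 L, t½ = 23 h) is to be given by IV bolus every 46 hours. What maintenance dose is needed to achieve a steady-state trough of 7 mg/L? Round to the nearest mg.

τ/t½ = 46/23 ≈ 2, so f = (1/2)^(46/23) ≈ 0.250000.
Cmin,ss = (D/Vd)·f/(1−f), so D = Cmin,ss·Vd·(1−f)/f.
D = 7 × 40 × (1−f)/f ≈ 7 × 40 × 3.00000 ≈ 840.00 mg.

840 mg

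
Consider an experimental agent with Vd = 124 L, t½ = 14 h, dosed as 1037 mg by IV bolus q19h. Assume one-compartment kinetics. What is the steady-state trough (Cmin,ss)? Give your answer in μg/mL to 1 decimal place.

τ/t½ = 19/14 ≈ 1.3571, so fraction remaining f = (1/2)^(19/14) ≈ 0.3904.
At steady state, accumulation factor R = 1/(1 − e^(−kτ)) ≈ 1.6404.
Single-dose peak C₀ = D/Vd = 1037/124 ≈ 8.363 μg/mL.
Cmax,ss = C₀/(1 − f) ≈ 8.363/0.6096 ≈ 13.719 μg/mL.
One interval later, Cmin,ss = Cmax,ss·e^(−kτ) ≈ 13.719 × 0.3904 ≈ 5.356 μg/mL.

5.4 μg/mL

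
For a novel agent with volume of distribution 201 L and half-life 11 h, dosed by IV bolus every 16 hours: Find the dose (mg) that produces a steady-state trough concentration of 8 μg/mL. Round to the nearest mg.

τ/t½ = 16/11 ≈ 1.4545, so f = (1/2)^(16/11) ≈ 0.364870.
Cmin,ss = (D/Vd)·f/(1−f), so D = Cmin,ss·Vd·(1−f)/f.
D = 8 × 201 × (1−f)/f ≈ 8 × 201 × 1.74070 ≈ 2799.05 mg.

2799 mg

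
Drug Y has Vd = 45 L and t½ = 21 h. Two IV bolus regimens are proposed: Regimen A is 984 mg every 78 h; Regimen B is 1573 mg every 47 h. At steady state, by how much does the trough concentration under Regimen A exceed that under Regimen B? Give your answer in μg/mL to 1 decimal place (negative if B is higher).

-7.6 μg/mL

Regimen A: f = (1/2)^(78/21) ≈ 0.0762; Cmin,ss = (984/45)·f/(1−f) ≈ 1.804 μg/mL.
Regimen B: f = (1/2)^(47/21) ≈ 0.2120; Cmin,ss = (1573/45)·f/(1−f) ≈ 9.404 μg/mL.
Difference ≈ 1.804 − 9.404 ≈ -7.600 μg/mL.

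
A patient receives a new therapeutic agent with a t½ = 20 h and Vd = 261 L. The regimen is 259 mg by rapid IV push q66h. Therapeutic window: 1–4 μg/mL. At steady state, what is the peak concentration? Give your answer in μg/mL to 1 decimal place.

1.1 μg/mL

Over one 66-h interval, 66/20 ≈ 3.3 half-lives elapse, leaving f ≈ 0.1015 of each dose.
Accumulation ratio R = 1/(1 − f) ≈ 1/0.8985 ≈ 1.1130.
Each bolus raises the concentration by D/Vd = 259/261 ≈ 0.992 μg/mL.
Cmax,ss = C₀/(1 − f) ≈ 0.992/0.8985 ≈ 1.104 μg/mL.
Peak 1.1 μg/mL vs MTC 4 μg/mL: below toxic threshold.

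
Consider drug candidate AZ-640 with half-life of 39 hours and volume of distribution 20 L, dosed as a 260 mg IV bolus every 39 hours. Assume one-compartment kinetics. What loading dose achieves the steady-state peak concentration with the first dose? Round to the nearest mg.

f = (1/2)^(39/39) ≈ 0.500000; accumulation ratio R = 1/(1−f) ≈ 2.00000.
Loading dose to hit Cmax,ss on first dose: D_load = D_maint·R ≈ 260 × 2.00000 ≈ 520.00 mg.

520 mg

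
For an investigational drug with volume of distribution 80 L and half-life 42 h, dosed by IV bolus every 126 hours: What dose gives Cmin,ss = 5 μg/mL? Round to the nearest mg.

τ/t½ = 126/42 ≈ 3, so f = (1/2)^(126/42) ≈ 0.125000.
Cmin,ss = (D/Vd)·f/(1−f), so D = Cmin,ss·Vd·(1−f)/f.
D = 5 × 80 × (1−f)/f ≈ 5 × 80 × 7.00000 ≈ 2800.00 mg.

2800 mg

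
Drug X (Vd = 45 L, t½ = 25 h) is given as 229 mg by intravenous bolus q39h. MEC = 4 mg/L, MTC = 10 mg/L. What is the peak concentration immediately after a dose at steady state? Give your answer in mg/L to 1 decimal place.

τ/t½ = 39/25 ≈ 1.56, so fraction remaining f = (1/2)^(39/25) ≈ 0.3392.
Accumulation ratio R = 1/(1 − f) ≈ 1/0.6608 ≈ 1.5133.
Single-dose peak C₀ = D/Vd = 229/45 ≈ 5.089 mg/L.
Steady-state peak Cmax,ss = C₀·R ≈ 5.089 × 1.5133 ≈ 7.701 mg/L.
Peak 7.7 mg/L vs MTC 10 mg/L: below toxic threshold.

7.7 mg/L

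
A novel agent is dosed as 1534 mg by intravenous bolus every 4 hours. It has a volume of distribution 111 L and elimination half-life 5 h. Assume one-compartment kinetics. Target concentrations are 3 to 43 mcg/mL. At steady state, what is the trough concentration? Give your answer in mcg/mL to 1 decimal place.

τ/t½ = 4/5 ≈ 0.8, so fraction remaining f = (1/2)^(4/5) ≈ 0.5743.
Accumulation ratio R = 1/(1 − f) ≈ 1/0.4257 ≈ 2.3491.
Each bolus raises the concentration by D/Vd = 1534/111 ≈ 13.820 mcg/mL.
Steady-state peak Cmax,ss = C₀·R ≈ 13.820 × 2.3491 ≈ 32.465 mcg/mL.
Steady-state trough Cmin,ss = Cmax,ss·f ≈ 32.465 × 0.5743 ≈ 18.645 mcg/mL.
Trough 18.6 mcg/mL vs MEC 3 mcg/mL: adequate.

18.6 mcg/mL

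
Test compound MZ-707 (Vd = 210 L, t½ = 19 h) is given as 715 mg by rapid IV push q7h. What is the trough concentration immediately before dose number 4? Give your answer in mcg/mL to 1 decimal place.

6.3 mcg/mL

f = (1/2)^(τ/t½) = (1/2)^(7/19) ≈ 0.7746.
C₀ = D/Vd = 715/210 ≈ 3.405 mcg/mL.
Before the 4th dose, 3 doses have been given. Superposition: Cmin = C₀·(f + f² + … + f^3).
≈ 3.405 × (0.7746 + 0.6000 + 0.4648) ≈ 3.405 × 1.8394 ≈ 6.263 mcg/mL.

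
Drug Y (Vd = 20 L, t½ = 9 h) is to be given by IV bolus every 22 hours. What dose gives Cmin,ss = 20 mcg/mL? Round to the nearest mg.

τ/t½ = 22/9 ≈ 2.4444, so f = (1/2)^(22/9) ≈ 0.183717.
Cmin,ss = (D/Vd)·f/(1−f), so D = Cmin,ss·Vd·(1−f)/f.
D = 20 × 20 × (1−f)/f ≈ 20 × 20 × 4.44315 ≈ 1777.26 mg.

1777 mg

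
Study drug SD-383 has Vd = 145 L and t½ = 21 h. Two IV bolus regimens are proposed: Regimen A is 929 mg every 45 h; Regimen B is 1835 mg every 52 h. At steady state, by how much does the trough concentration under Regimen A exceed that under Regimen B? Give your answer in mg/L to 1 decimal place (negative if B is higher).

Regimen A: f = (1/2)^(45/21) ≈ 0.2264; Cmin,ss = (929/145)·f/(1−f) ≈ 1.875 mg/L.
Regimen B: f = (1/2)^(52/21) ≈ 0.1797; Cmin,ss = (1835/145)·f/(1−f) ≈ 2.772 mg/L.
Difference ≈ 1.875 − 2.772 ≈ -0.897 mg/L.

-0.9 mg/L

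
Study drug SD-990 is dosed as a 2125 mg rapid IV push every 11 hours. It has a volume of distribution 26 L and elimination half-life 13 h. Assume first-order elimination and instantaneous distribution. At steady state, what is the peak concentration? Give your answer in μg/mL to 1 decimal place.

τ/t½ = 11/13 ≈ 0.84615, so fraction remaining f = (1/2)^(11/13) ≈ 0.5563.
Accumulation ratio R = 1/(1 − f) ≈ 1/0.4437 ≈ 2.2538.
Each bolus raises the concentration by D/Vd = 2125/26 ≈ 81.731 μg/mL.
Cmax,ss = C₀/(1 − f) ≈ 81.731/0.4437 ≈ 184.203 μg/mL.

184.2 μg/mL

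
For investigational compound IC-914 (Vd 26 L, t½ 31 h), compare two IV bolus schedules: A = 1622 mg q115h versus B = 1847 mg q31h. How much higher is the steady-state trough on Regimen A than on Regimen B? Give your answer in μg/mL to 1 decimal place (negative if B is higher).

-65.9 μg/mL

Regimen A: f = (1/2)^(115/31) ≈ 0.0764; Cmin,ss = (1622/26)·f/(1−f) ≈ 5.160 μg/mL.
Regimen B: f = (1/2)^(31/31) ≈ 0.5000; Cmin,ss = (1847/26)·f/(1−f) ≈ 71.038 μg/mL.
Difference ≈ 5.160 − 71.038 ≈ -65.878 μg/mL.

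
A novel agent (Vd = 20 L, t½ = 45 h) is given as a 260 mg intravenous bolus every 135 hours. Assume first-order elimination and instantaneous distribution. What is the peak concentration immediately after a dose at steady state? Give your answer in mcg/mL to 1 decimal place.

14.9 mcg/mL

τ = 135 h = 3 half-lives, so f = (1/2)^3 = 0.125.
At steady state, R = 1/(1 − 0.125) = 8/7.
Single-dose peak C₀ = D/Vd = 260/20 = 13 mcg/mL.
Steady-state peak Cmax,ss = C₀·R = 13 × 8/7 ≈ 14.857 mcg/mL.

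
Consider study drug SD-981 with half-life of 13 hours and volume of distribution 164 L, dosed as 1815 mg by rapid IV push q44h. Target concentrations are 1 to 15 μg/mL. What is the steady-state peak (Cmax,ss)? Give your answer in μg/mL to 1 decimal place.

12.2 μg/mL

Over one 44-h interval, 44/13 ≈ 3.3846 half-lives elapse, leaving f ≈ 0.0957 of each dose.
Accumulation ratio R = 1/(1 − f) ≈ 1/0.9043 ≈ 1.1058.
Single-dose peak C₀ = D/Vd = 1815/164 ≈ 11.067 μg/mL.
Cmax,ss = C₀/(1 − f) ≈ 11.067/0.9043 ≈ 12.238 μg/mL.
Peak 12.2 μg/mL vs MTC 15 μg/mL: below toxic threshold.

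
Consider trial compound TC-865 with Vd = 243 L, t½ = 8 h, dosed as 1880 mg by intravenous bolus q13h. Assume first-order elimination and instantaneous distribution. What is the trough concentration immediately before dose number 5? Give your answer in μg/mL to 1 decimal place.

f = (1/2)^(τ/t½) = (1/2)^(13/8) ≈ 0.3242.
C₀ = D/Vd = 1880/243 ≈ 7.737 μg/mL.
Before the 5th dose, 4 doses have been given. Superposition: Cmin = C₀·(f + f² + … + f^4).
≈ 7.737 × (0.3242 + 0.1051 + 0.0341 + 0.0110) ≈ 7.737 × 0.4744 ≈ 3.670 μg/mL.

3.7 μg/mL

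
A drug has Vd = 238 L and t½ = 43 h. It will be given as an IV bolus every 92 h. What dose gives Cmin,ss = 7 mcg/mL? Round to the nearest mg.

τ/t½ = 92/43 ≈ 2.1395, so f = (1/2)^(92/43) ≈ 0.226953.
Cmin,ss = (D/Vd)·f/(1−f), so D = Cmin,ss·Vd·(1−f)/f.
D = 7 × 238 × (1−f)/f ≈ 7 × 238 × 3.40620 ≈ 5674.73 mg.

5675 mg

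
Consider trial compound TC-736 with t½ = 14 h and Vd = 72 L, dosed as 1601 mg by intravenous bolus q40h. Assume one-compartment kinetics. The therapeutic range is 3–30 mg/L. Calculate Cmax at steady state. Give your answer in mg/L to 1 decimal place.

25.8 mg/L

k = ln2/t½ = ln2/14 ≈ 0.049511 h⁻¹; fraction remaining f = e^(−kτ) = e^(−0.049511×40) ≈ 0.1380.
Accumulation ratio R = 1/(1 − f) ≈ 1/0.8620 ≈ 1.1601.
Each bolus raises the concentration by D/Vd = 1601/72 ≈ 22.236 mg/L.
Steady-state peak Cmax,ss = C₀·R ≈ 22.236 × 1.1601 ≈ 25.796 mg/L.
Peak 25.8 mg/L vs MTC 30 mg/L: below toxic threshold.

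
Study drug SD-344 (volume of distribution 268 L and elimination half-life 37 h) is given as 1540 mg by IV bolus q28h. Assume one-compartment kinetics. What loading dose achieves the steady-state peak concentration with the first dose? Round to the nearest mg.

f = (1/2)^(28/37) ≈ 0.591825; accumulation ratio R = 1/(1−f) ≈ 2.44993.
Loading dose to hit Cmax,ss on first dose: D_load = D_maint·R ≈ 1540 × 2.44993 ≈ 3772.89 mg.

3773 mg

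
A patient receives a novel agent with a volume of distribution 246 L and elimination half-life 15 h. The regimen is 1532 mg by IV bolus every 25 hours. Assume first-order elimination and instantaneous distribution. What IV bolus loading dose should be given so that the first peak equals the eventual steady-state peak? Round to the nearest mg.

2236 mg

f = (1/2)^(25/15) ≈ 0.314980; accumulation ratio R = 1/(1−f) ≈ 1.45981.
Loading dose to hit Cmax,ss on first dose: D_load = D_maint·R ≈ 1532 × 1.45981 ≈ 2236.43 mg.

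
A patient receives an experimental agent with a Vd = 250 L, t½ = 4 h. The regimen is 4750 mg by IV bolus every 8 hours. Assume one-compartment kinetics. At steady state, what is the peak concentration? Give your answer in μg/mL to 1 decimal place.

τ = 8 h = 2 half-lives, so f = (1/2)^2 = 0.25.
At steady state, R = 1/(1 − 0.25) = 4/3.
Single-dose peak C₀ = D/Vd = 4750/250 = 19 μg/mL.
Steady-state peak Cmax,ss = C₀·R = 19 × 4/3 ≈ 25.333 μg/mL.

25.3 μg/mL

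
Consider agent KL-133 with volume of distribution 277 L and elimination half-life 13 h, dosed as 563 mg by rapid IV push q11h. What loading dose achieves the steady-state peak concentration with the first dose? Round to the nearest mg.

f = (1/2)^(11/13) ≈ 0.556266; accumulation ratio R = 1/(1−f) ≈ 2.25360.
Loading dose to hit Cmax,ss on first dose: D_load = D_maint·R ≈ 563 × 2.25360 ≈ 1268.78 mg.

1269 mg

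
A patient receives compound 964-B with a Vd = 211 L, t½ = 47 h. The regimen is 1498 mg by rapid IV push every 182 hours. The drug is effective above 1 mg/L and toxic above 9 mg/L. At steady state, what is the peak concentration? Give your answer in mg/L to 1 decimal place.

τ/t½ = 182/47 ≈ 3.8723, so fraction remaining f = (1/2)^(182/47) ≈ 0.0683.
At steady state, accumulation factor R = 1/(1 − e^(−kτ)) ≈ 1.0733.
Each bolus raises the concentration by D/Vd = 1498/211 ≈ 7.100 mg/L.
Steady-state peak Cmax,ss = C₀·R ≈ 7.100 × 1.0733 ≈ 7.620 mg/L.
Peak 7.6 mg/L vs MTC 9 mg/L: below toxic threshold.

7.6 mg/L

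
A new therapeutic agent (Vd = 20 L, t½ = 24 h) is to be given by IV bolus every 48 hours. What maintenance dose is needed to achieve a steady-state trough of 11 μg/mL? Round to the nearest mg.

660 mg

τ/t½ = 48/24 ≈ 2, so f = (1/2)^(48/24) ≈ 0.250000.
Cmin,ss = (D/Vd)·f/(1−f), so D = Cmin,ss·Vd·(1−f)/f.
D = 11 × 20 × (1−f)/f ≈ 11 × 20 × 3.00000 ≈ 660.00 mg.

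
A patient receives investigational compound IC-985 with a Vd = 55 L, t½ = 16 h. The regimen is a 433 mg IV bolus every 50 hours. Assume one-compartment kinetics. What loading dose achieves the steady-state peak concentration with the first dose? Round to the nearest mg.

489 mg

f = (1/2)^(50/16) ≈ 0.114626; accumulation ratio R = 1/(1−f) ≈ 1.12947.
Loading dose to hit Cmax,ss on first dose: D_load = D_maint·R ≈ 433 × 1.12947 ≈ 489.06 mg.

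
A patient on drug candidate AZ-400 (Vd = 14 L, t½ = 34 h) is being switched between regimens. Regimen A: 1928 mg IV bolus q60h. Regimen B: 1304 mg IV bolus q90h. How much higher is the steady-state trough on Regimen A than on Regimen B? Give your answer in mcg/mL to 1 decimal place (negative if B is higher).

Regimen A: f = (1/2)^(60/34) ≈ 0.2943; Cmin,ss = (1928/14)·f/(1−f) ≈ 57.431 mcg/mL.
Regimen B: f = (1/2)^(90/34) ≈ 0.1596; Cmin,ss = (1304/14)·f/(1−f) ≈ 17.689 mcg/mL.
Difference ≈ 57.431 − 17.689 ≈ 39.742 mcg/mL.

39.7 mcg/mL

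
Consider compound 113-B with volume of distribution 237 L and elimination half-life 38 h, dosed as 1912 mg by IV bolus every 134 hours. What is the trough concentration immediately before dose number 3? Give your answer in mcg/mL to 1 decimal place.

f = (1/2)^(τ/t½) = (1/2)^(134/38) ≈ 0.0868.
C₀ = D/Vd = 1912/237 ≈ 8.068 mcg/mL.
Before the 3rd dose, 2 doses have been given. Superposition: Cmin = C₀·(f + f²).
≈ 8.068 × (0.0868 + 0.0075) ≈ 8.068 × 0.0943 ≈ 0.761 mcg/mL.

0.8 mcg/mL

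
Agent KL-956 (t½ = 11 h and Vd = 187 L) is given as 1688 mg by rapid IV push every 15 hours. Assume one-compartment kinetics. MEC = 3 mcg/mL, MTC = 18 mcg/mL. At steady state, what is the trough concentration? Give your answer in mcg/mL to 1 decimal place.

5.7 mcg/mL

k = ln2/t½ = ln2/11 ≈ 0.063013 h⁻¹; fraction remaining f = e^(−kτ) = e^(−0.063013×15) ≈ 0.3886.
Each bolus raises the concentration by D/Vd = 1688/187 ≈ 9.027 mcg/mL.
Steady-state trough Cmin,ss = C₀·f/(1−f) ≈ 9.027 × 0.3886/0.6114 ≈ 5.737 mcg/mL.
Trough 5.7 mcg/mL vs MEC 3 mcg/mL: adequate.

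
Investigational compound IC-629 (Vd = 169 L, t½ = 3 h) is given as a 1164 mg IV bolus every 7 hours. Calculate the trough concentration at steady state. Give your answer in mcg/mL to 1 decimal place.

k = ln2/t½ = ln2/3 ≈ 0.231049 h⁻¹; fraction remaining f = e^(−kτ) = e^(−0.231049×7) ≈ 0.1984.
Accumulation ratio R = 1/(1 − f) ≈ 1/0.8016 ≈ 1.2475.
Each bolus raises the concentration by D/Vd = 1164/169 ≈ 6.888 mcg/mL.
Cmax,ss = C₀/(1 − f) ≈ 6.888/0.8016 ≈ 8.593 mcg/mL.
One interval later, Cmin,ss = Cmax,ss·e^(−kτ) ≈ 8.593 × 0.1984 ≈ 1.705 mcg/mL.

1.7 mcg/mL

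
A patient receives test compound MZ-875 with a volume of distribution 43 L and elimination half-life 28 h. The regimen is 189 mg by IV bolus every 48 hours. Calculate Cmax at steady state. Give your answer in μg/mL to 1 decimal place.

k = ln2/t½ = ln2/28 ≈ 0.024755 h⁻¹; fraction remaining f = e^(−kτ) = e^(−0.024755×48) ≈ 0.3048.
Accumulation ratio R = 1/(1 − f) ≈ 1/0.6952 ≈ 1.4384.
Single-dose peak C₀ = D/Vd = 189/43 ≈ 4.395 μg/mL.
Cmax,ss = C₀/(1 − f) ≈ 4.395/0.6952 ≈ 6.322 μg/mL.

6.3 μg/mL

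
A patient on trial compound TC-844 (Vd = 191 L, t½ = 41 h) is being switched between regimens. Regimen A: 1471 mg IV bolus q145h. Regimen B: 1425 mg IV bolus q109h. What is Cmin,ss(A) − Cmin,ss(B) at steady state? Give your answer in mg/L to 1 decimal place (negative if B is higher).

Regimen A: f = (1/2)^(145/41) ≈ 0.0862; Cmin,ss = (1471/191)·f/(1−f) ≈ 0.726 mg/L.
Regimen B: f = (1/2)^(109/41) ≈ 0.1584; Cmin,ss = (1425/191)·f/(1−f) ≈ 1.404 mg/L.
Difference ≈ 0.726 − 1.404 ≈ -0.678 mg/L.

-0.7 mg/L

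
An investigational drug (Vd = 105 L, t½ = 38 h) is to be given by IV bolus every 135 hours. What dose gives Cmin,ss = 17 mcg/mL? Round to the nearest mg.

τ/t½ = 135/38 ≈ 3.5526, so f = (1/2)^(135/38) ≈ 0.085222.
Cmin,ss = (D/Vd)·f/(1−f), so D = Cmin,ss·Vd·(1−f)/f.
D = 17 × 105 × (1−f)/f ≈ 17 × 105 × 10.73406 ≈ 19160.30 mg.

19160 mg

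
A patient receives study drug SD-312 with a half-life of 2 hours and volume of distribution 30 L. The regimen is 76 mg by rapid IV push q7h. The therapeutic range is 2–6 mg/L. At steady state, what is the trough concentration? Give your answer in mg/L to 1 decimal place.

τ/t½ = 7/2 ≈ 3.5, so fraction remaining f = (1/2)^(7/2) ≈ 0.0884.
At steady state, accumulation factor R = 1/(1 − e^(−kτ)) ≈ 1.0970.
Single-dose peak C₀ = D/Vd = 76/30 ≈ 2.533 mg/L.
Steady-state peak Cmax,ss = C₀·R ≈ 2.533 × 1.0970 ≈ 2.779 mg/L.
One interval later, Cmin,ss = Cmax,ss·e^(−kτ) ≈ 2.779 × 0.0884 ≈ 0.246 mg/L.
Trough 0.2 mg/L vs MEC 2 mg/L: subtherapeutic.

0.2 mg/L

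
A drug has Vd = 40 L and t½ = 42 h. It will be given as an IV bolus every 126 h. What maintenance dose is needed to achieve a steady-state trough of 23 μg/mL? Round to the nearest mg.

6440 mg

τ/t½ = 126/42 ≈ 3, so f = (1/2)^(126/42) ≈ 0.125000.
Cmin,ss = (D/Vd)·f/(1−f), so D = Cmin,ss·Vd·(1−f)/f.
D = 23 × 40 × (1−f)/f ≈ 23 × 40 × 7.00000 ≈ 6440.00 mg.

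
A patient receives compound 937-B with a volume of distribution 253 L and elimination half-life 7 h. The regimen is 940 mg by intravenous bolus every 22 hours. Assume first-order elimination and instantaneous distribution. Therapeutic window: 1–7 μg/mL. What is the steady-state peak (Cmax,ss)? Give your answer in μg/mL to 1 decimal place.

Over one 22-h interval, 22/7 ≈ 3.1429 half-lives elapse, leaving f ≈ 0.1132 of each dose.
Accumulation ratio R = 1/(1 − f) ≈ 1/0.8868 ≈ 1.1276.
Single-dose peak C₀ = D/Vd = 940/253 ≈ 3.715 μg/mL.
Steady-state peak Cmax,ss = C₀·R ≈ 3.715 × 1.1276 ≈ 4.189 μg/mL.
Peak 4.2 μg/mL vs MTC 7 μg/mL: below toxic threshold.

4.2 μg/mL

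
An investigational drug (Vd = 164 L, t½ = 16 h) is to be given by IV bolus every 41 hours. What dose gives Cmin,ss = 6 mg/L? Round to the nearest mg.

4829 mg

τ/t½ = 41/16 ≈ 2.5625, so f = (1/2)^(41/16) ≈ 0.169282.
Cmin,ss = (D/Vd)·f/(1−f), so D = Cmin,ss·Vd·(1−f)/f.
D = 6 × 164 × (1−f)/f ≈ 6 × 164 × 4.90730 ≈ 4828.78 mg.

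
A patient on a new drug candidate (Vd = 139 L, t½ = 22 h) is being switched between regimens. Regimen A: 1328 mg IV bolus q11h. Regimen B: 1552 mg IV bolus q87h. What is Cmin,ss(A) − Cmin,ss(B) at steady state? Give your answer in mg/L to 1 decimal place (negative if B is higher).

Regimen A: f = (1/2)^(11/22) ≈ 0.7071; Cmin,ss = (1328/139)·f/(1−f) ≈ 23.065 mg/L.
Regimen B: f = (1/2)^(87/22) ≈ 0.0645; Cmin,ss = (1552/139)·f/(1−f) ≈ 0.770 mg/L.
Difference ≈ 23.065 − 0.770 ≈ 22.295 mg/L.

22.3 mg/L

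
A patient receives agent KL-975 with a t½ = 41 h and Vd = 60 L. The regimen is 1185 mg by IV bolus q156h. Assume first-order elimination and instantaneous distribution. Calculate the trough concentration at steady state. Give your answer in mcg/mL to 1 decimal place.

k = ln2/t½ = ln2/41 ≈ 0.016906 h⁻¹; fraction remaining f = e^(−kτ) = e^(−0.016906×156) ≈ 0.0716.
Each bolus raises the concentration by D/Vd = 1185/60 ≈ 19.750 mcg/mL.
Steady-state trough Cmin,ss = C₀·f/(1−f) ≈ 19.750 × 0.0716/0.9284 ≈ 1.523 mcg/mL.

1.5 mcg/mL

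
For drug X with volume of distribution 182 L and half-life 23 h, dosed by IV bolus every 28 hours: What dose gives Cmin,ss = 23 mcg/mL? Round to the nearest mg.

5548 mg

τ/t½ = 28/23 ≈ 1.2174, so f = (1/2)^(28/23) ≈ 0.430060.
Cmin,ss = (D/Vd)·f/(1−f), so D = Cmin,ss·Vd·(1−f)/f.
D = 23 × 182 × (1−f)/f ≈ 23 × 182 × 1.32526 ≈ 5547.54 mg.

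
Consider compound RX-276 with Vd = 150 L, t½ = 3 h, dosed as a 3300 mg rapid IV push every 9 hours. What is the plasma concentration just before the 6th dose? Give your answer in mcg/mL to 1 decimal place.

3.1 mcg/mL

f = (1/2)^(τ/t½) = (1/2)^(9/3) ≈ 0.1250.
C₀ = D/Vd = 3300/150 ≈ 22.000 mcg/mL.
Before the 6th dose, 5 doses have been given. Superposition: Cmin = C₀·(f + f² + … + f^5).
≈ 22.000 × (0.1250 + 0.0156 + 0.0020 + 0.0002 + 0.0000) ≈ 22.000 × 0.1428 ≈ 3.142 mcg/mL.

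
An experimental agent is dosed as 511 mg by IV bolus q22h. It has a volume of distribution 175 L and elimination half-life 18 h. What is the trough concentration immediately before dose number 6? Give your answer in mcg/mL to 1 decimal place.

2.2 mcg/mL

f = (1/2)^(τ/t½) = (1/2)^(22/18) ≈ 0.4286.
C₀ = D/Vd = 511/175 ≈ 2.920 mcg/mL.
Before the 6th dose, 5 doses have been given. Superposition: Cmin = C₀·(f + f² + … + f^5).
≈ 2.920 × (0.4286 + 0.1837 + 0.0787 + 0.0337 + 0.0145) ≈ 2.920 × 0.7392 ≈ 2.158 mcg/mL.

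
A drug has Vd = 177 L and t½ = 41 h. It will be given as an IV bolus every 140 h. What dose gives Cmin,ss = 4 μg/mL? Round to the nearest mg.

τ/t½ = 140/41 ≈ 3.4146, so f = (1/2)^(140/41) ≈ 0.093776.
Cmin,ss = (D/Vd)·f/(1−f), so D = Cmin,ss·Vd·(1−f)/f.
D = 4 × 177 × (1−f)/f ≈ 4 × 177 × 9.66371 ≈ 6841.91 mg.

6842 mg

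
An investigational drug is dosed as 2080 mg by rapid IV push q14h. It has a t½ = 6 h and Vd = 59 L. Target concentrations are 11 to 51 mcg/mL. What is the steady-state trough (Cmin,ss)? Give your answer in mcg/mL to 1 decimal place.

8.7 mcg/mL

k = ln2/t½ = ln2/6 ≈ 0.115525 h⁻¹; fraction remaining f = e^(−kτ) = e^(−0.115525×14) ≈ 0.1984.
At steady state, accumulation factor R = 1/(1 − e^(−kτ)) ≈ 1.2475.
Single-dose peak C₀ = D/Vd = 2080/59 ≈ 35.254 mcg/mL.
Cmax,ss = C₀/(1 − f) ≈ 35.254/0.8016 ≈ 43.980 mcg/mL.
One interval later, Cmin,ss = Cmax,ss·e^(−kτ) ≈ 43.980 × 0.1984 ≈ 8.726 mcg/mL.
Trough 8.7 mcg/mL vs MEC 11 mcg/mL: subtherapeutic.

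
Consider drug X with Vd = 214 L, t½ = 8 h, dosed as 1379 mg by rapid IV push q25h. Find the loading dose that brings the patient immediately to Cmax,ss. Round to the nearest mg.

1558 mg

f = (1/2)^(25/8) ≈ 0.114626; accumulation ratio R = 1/(1−f) ≈ 1.12947.
Loading dose to hit Cmax,ss on first dose: D_load = D_maint·R ≈ 1379 × 1.12947 ≈ 1557.54 mg.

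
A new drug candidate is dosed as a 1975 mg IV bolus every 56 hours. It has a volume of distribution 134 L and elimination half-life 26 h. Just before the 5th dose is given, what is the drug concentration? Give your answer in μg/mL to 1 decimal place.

4.3 μg/mL

f = (1/2)^(τ/t½) = (1/2)^(56/26) ≈ 0.2247.
C₀ = D/Vd = 1975/134 ≈ 14.739 μg/mL.
Before the 5th dose, 4 doses have been given. Superposition: Cmin = C₀·(f + f² + … + f^4).
≈ 14.739 × (0.2247 + 0.0505 + 0.0113 + 0.0025) ≈ 14.739 × 0.2890 ≈ 4.260 μg/mL.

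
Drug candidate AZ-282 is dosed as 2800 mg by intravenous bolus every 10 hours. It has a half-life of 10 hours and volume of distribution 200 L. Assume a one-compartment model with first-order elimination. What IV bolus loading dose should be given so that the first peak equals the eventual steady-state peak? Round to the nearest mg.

f = (1/2)^(10/10) ≈ 0.500000; accumulation ratio R = 1/(1−f) ≈ 2.00000.
Loading dose to hit Cmax,ss on first dose: D_load = D_maint·R ≈ 2800 × 2.00000 ≈ 5600.00 mg.

5600 mg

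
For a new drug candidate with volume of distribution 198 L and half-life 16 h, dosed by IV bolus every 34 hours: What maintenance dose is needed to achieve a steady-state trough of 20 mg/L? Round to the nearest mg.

13314 mg

τ/t½ = 34/16 ≈ 2.125, so f = (1/2)^(34/16) ≈ 0.229251.
Cmin,ss = (D/Vd)·f/(1−f), so D = Cmin,ss·Vd·(1−f)/f.
D = 20 × 198 × (1−f)/f ≈ 20 × 198 × 3.36203 ≈ 13313.64 mg.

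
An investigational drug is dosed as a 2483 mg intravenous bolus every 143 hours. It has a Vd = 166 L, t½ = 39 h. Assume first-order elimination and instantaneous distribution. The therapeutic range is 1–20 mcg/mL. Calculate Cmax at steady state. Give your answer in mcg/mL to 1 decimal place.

16.2 mcg/mL

τ/t½ = 143/39 ≈ 3.6667, so fraction remaining f = (1/2)^(143/39) ≈ 0.0787.
At steady state, accumulation factor R = 1/(1 − e^(−kτ)) ≈ 1.0854.
Each bolus raises the concentration by D/Vd = 2483/166 ≈ 14.958 mcg/mL.
Steady-state peak Cmax,ss = C₀·R ≈ 14.958 × 1.0854 ≈ 16.235 mcg/mL.
Peak 16.2 mcg/mL vs MTC 20 mcg/mL: below toxic threshold.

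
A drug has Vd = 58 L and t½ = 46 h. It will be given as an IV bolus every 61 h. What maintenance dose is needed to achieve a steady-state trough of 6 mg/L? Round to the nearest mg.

525 mg

τ/t½ = 61/46 ≈ 1.3261, so f = (1/2)^(61/46) ≈ 0.398849.
Cmin,ss = (D/Vd)·f/(1−f), so D = Cmin,ss·Vd·(1−f)/f.
D = 6 × 58 × (1−f)/f ≈ 6 × 58 × 1.50721 ≈ 524.51 mg.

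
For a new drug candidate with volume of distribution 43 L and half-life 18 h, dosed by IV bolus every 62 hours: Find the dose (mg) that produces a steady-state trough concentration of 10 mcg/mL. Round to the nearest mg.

4251 mg

τ/t½ = 62/18 ≈ 3.4444, so f = (1/2)^(62/18) ≈ 0.091858.
Cmin,ss = (D/Vd)·f/(1−f), so D = Cmin,ss·Vd·(1−f)/f.
D = 10 × 43 × (1−f)/f ≈ 10 × 43 × 9.88637 ≈ 4251.14 mg.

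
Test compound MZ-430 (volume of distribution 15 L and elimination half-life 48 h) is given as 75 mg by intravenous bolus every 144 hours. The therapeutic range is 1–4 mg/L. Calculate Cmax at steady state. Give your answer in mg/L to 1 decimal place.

5.7 mg/L

The dosing interval is 3 half-lives, so f = 2^(−3) = 0.125.
At steady state, R = 1/(1 − 0.125) = 8/7.
Single-dose peak C₀ = D/Vd = 75/15 = 5 mg/L.
Steady-state peak Cmax,ss = C₀·R = 5 × 8/7 ≈ 5.714 mg/L.
Peak 5.7 mg/L vs MTC 4 mg/L: exceeds toxic threshold.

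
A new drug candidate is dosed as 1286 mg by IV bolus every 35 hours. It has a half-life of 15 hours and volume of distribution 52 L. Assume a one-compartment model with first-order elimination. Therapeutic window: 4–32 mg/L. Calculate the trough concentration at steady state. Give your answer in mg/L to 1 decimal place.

6.1 mg/L

τ/t½ = 35/15 ≈ 2.3333, so fraction remaining f = (1/2)^(35/15) ≈ 0.1984.
Accumulation ratio R = 1/(1 − f) ≈ 1/0.8016 ≈ 1.2475.
Single-dose peak C₀ = D/Vd = 1286/52 ≈ 24.731 mg/L.
Cmax,ss = C₀/(1 − f) ≈ 24.731/0.8016 ≈ 30.852 mg/L.
One interval later, Cmin,ss = Cmax,ss·e^(−kτ) ≈ 30.852 × 0.1984 ≈ 6.121 mg/L.
Trough 6.1 mg/L vs MEC 4 mg/L: adequate.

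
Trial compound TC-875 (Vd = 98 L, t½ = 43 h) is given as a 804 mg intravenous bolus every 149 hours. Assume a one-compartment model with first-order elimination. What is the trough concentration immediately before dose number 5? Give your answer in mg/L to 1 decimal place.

f = (1/2)^(τ/t½) = (1/2)^(149/43) ≈ 0.0906.
C₀ = D/Vd = 804/98 ≈ 8.204 mg/L.
Before the 5th dose, 4 doses have been given. Superposition: Cmin = C₀·(f + f² + … + f^4).
≈ 8.204 × (0.0906 + 0.0082 + 0.0007 + 0.0001) ≈ 8.204 × 0.0996 ≈ 0.817 mg/L.

0.8 mg/L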